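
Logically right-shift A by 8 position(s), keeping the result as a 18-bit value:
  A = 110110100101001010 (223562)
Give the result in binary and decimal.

Logical shift right by 8: drop the bottom 8 bit(s), prepend 8 zero(s) on the left.
  110110100101001010  ->  keep [1101101001], discard [01001010], prepend 00000000
= 000000001101101001

Answer: 000000001101101001 (873)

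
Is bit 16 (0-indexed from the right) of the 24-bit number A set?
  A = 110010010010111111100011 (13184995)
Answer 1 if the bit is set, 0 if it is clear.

Bit 16 is the 17th from the right.
  110010010010111111100011
         ^
That bit is 1.

Answer: 1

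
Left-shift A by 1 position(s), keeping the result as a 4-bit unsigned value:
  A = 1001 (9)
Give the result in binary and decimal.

Shift left by 1: drop the top 1 bit(s), append 1 zero(s) on the right.
  1001  ->  discard [1], keep [001], append 0
= 0010

Answer: 0010 (2)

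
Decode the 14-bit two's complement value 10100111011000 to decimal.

MSB is 1, so the value is negative. Find the magnitude:
1. Invert bits:  01011000100111
2. Add 1:        01011000101000  = 5672
3. Apply sign:   -5672

Answer: -5672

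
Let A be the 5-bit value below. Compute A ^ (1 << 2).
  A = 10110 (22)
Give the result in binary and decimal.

Mask = 1 << 2 = 00100
Bit 2 of A is 1; XOR with the mask flips it to 0.
  10110
^ 00100
-------
  10010

Answer: 10010 (18)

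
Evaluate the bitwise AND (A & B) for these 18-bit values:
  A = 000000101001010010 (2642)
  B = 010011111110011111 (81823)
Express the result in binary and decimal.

Apply & to each column (1 only where both bits are 1):
  000000101001010010
& 010011111110011111
--------------------
  000000101000010010

Answer: 000000101000010010 (2578)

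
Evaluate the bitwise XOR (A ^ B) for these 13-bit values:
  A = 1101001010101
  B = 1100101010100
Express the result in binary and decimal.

Apply ^ to each column (1 where bits differ):
  1101001010101
^ 1100101010100
---------------
  0001100000001

Answer: 0001100000001 (769)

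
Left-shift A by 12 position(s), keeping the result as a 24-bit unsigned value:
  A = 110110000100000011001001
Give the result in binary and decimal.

Shift left by 12: drop the top 12 bit(s), append 12 zero(s) on the right.
  110110000100000011001001  ->  discard [110110000100], keep [000011001001], append 000000000000
= 000011001001000000000000

Answer: 000011001001000000000000 (823296)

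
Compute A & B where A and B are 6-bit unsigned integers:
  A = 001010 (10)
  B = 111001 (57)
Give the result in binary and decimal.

Apply & to each column (1 only where both bits are 1):
  001010
& 111001
--------
  001000

Answer: 001000 (8)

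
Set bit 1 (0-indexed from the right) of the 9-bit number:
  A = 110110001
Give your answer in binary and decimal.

Mask = 1 << 1 = 000000010
Bit 1 of A is 0, so OR-ing with the mask flips it to 1.
  110110001
| 000000010
-----------
  110110011

Answer: 110110011 (435)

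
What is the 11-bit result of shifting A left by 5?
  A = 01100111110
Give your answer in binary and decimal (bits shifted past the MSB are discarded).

Shift left by 5: drop the top 5 bit(s), append 5 zero(s) on the right.
  01100111110  ->  discard [01100], keep [111110], append 00000
= 11111000000

Answer: 11111000000 (1984)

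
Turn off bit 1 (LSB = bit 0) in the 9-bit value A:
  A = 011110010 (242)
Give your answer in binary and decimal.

Mask = ~(1 << 1) = 111111101
Bit 1 of A is 1, so AND-ing with the mask clears it to 0.
  011110010
& 111111101
-----------
  011110000

Answer: 011110000 (240)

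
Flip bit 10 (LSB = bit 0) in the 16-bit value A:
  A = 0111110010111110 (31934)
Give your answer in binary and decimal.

Mask = 1 << 10 = 0000010000000000
Bit 10 of A is 1; XOR with the mask flips it to 0.
  0111110010111110
^ 0000010000000000
------------------
  0111100010111110

Answer: 0111100010111110 (30910)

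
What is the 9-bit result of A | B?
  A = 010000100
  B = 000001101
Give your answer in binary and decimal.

Apply | to each column (1 where either bit is 1):
  010000100
| 000001101
-----------
  010001101

Answer: 010001101 (141)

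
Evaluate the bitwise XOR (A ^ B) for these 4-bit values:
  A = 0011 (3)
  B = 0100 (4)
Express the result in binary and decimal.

Apply ^ to each column (1 where bits differ):
  0011
^ 0100
------
  0111

Answer: 0111 (7)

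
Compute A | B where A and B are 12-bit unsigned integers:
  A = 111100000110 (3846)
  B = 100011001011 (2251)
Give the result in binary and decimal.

Apply | to each column (1 where either bit is 1):
  111100000110
| 100011001011
--------------
  111111001111

Answer: 111111001111 (4047)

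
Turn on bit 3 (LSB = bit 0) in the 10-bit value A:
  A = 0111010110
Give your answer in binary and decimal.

Mask = 1 << 3 = 0000001000
Bit 3 of A is 0, so OR-ing with the mask flips it to 1.
  0111010110
| 0000001000
------------
  0111011110

Answer: 0111011110 (478)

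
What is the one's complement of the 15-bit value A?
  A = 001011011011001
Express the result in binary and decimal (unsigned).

Flip each bit (0->1, 1->0):
  001011011011001
  110100100100110

Answer: 110100100100110 (26918)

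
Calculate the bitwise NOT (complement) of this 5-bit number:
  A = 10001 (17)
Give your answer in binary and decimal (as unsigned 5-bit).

Flip each bit (0->1, 1->0):
  10001
  01110

Answer: 01110 (14)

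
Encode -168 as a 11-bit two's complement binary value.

1. Binary of +168:  00010101000
2. Invert bits:     11101010111
3. Add 1:           11101011000

Answer: 11101011000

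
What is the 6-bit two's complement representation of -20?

1. Binary of +20:  010100
2. Invert bits:     101011
3. Add 1:           101100

Answer: 101100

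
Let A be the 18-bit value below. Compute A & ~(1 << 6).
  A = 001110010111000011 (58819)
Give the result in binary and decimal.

Mask = ~(1 << 6) = 111111111110111111
Bit 6 of A is 1, so AND-ing with the mask clears it to 0.
  001110010111000011
& 111111111110111111
--------------------
  001110010110000011

Answer: 001110010110000011 (58755)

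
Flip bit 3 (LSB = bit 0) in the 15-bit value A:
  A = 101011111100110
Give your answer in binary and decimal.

Mask = 1 << 3 = 000000000001000
Bit 3 of A is 0; XOR with the mask flips it to 1.
  101011111100110
^ 000000000001000
-----------------
  101011111101110

Answer: 101011111101110 (22510)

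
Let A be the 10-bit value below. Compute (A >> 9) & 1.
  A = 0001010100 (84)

Bit 9 is the 10th from the right.
  0001010100
  ^
That bit is 0.

Answer: 0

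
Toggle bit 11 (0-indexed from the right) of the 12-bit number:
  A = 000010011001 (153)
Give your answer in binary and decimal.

Mask = 1 << 11 = 100000000000
Bit 11 of A is 0; XOR with the mask flips it to 1.
  000010011001
^ 100000000000
--------------
  100010011001

Answer: 100010011001 (2201)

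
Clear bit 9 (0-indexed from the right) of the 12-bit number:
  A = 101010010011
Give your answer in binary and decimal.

Mask = ~(1 << 9) = 110111111111
Bit 9 of A is 1, so AND-ing with the mask clears it to 0.
  101010010011
& 110111111111
--------------
  100010010011

Answer: 100010010011 (2195)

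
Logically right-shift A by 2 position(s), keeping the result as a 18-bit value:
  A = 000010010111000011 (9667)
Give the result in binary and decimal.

Logical shift right by 2: drop the bottom 2 bit(s), prepend 2 zero(s) on the left.
  000010010111000011  ->  keep [0000100101110000], discard [11], prepend 00
= 000000100101110000

Answer: 000000100101110000 (2416)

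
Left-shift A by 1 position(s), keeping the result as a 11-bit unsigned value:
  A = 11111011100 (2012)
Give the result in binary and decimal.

Shift left by 1: drop the top 1 bit(s), append 1 zero(s) on the right.
  11111011100  ->  discard [1], keep [1111011100], append 0
= 11110111000

Answer: 11110111000 (1976)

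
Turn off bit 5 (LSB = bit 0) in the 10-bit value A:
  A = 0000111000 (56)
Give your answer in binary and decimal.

Mask = ~(1 << 5) = 1111011111
Bit 5 of A is 1, so AND-ing with the mask clears it to 0.
  0000111000
& 1111011111
------------
  0000011000

Answer: 0000011000 (24)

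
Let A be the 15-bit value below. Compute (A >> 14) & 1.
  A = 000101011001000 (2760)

Bit 14 is the 15th from the right.
  000101011001000
  ^
That bit is 0.

Answer: 0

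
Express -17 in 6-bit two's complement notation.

1. Binary of +17:  010001
2. Invert bits:     101110
3. Add 1:           101111

Answer: 101111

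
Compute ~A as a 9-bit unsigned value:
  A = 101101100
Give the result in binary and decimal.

Flip each bit (0->1, 1->0):
  101101100
  010010011

Answer: 010010011 (147)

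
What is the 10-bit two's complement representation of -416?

1. Binary of +416:  0110100000
2. Invert bits:     1001011111
3. Add 1:           1001100000

Answer: 1001100000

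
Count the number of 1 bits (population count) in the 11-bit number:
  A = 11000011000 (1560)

11000011000
1-bits at positions (from bit 0 = LSB): 3, 4, 9, 10
Count = 4

Answer: 4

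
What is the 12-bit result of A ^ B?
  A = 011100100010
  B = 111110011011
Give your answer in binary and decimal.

Apply ^ to each column (1 where bits differ):
  011100100010
^ 111110011011
--------------
  100010111001

Answer: 100010111001 (2233)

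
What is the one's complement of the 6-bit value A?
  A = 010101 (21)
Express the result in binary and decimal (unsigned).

Flip each bit (0->1, 1->0):
  010101
  101010

Answer: 101010 (42)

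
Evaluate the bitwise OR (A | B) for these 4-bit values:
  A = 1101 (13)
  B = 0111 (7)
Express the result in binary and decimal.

Apply | to each column (1 where either bit is 1):
  1101
| 0111
------
  1111

Answer: 1111 (15)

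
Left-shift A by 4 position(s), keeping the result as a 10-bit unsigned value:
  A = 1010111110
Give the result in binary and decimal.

Shift left by 4: drop the top 4 bit(s), append 4 zero(s) on the right.
  1010111110  ->  discard [1010], keep [111110], append 0000
= 1111100000

Answer: 1111100000 (992)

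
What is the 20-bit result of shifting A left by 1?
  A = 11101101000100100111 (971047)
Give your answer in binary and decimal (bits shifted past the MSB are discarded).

Shift left by 1: drop the top 1 bit(s), append 1 zero(s) on the right.
  11101101000100100111  ->  discard [1], keep [1101101000100100111], append 0
= 11011010001001001110

Answer: 11011010001001001110 (893518)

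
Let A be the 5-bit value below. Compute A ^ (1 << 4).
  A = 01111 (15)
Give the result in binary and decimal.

Mask = 1 << 4 = 10000
Bit 4 of A is 0; XOR with the mask flips it to 1.
  01111
^ 10000
-------
  11111

Answer: 11111 (31)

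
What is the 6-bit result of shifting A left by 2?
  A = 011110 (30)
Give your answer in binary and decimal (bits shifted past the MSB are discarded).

Shift left by 2: drop the top 2 bit(s), append 2 zero(s) on the right.
  011110  ->  discard [01], keep [1110], append 00
= 111000

Answer: 111000 (56)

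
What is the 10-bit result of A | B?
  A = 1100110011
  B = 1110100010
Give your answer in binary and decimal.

Apply | to each column (1 where either bit is 1):
  1100110011
| 1110100010
------------
  1110110011

Answer: 1110110011 (947)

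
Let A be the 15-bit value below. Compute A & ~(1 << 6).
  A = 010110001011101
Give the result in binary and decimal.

Mask = ~(1 << 6) = 111111110111111
Bit 6 of A is 1, so AND-ing with the mask clears it to 0.
  010110001011101
& 111111110111111
-----------------
  010110000011101

Answer: 010110000011101 (11293)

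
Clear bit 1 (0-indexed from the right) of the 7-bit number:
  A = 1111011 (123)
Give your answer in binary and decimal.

Mask = ~(1 << 1) = 1111101
Bit 1 of A is 1, so AND-ing with the mask clears it to 0.
  1111011
& 1111101
---------
  1111001

Answer: 1111001 (121)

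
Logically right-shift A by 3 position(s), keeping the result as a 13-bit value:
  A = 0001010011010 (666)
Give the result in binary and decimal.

Logical shift right by 3: drop the bottom 3 bit(s), prepend 3 zero(s) on the left.
  0001010011010  ->  keep [0001010011], discard [010], prepend 000
= 0000001010011

Answer: 0000001010011 (83)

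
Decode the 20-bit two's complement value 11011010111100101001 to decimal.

MSB is 1, so the value is negative. Find the magnitude:
1. Invert bits:  00100101000011010110
2. Add 1:        00100101000011010111  = 151767
3. Apply sign:   -151767

Answer: -151767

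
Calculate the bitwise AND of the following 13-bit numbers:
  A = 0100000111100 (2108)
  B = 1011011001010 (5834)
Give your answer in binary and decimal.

Apply & to each column (1 only where both bits are 1):
  0100000111100
& 1011011001010
---------------
  0000000001000

Answer: 0000000001000 (8)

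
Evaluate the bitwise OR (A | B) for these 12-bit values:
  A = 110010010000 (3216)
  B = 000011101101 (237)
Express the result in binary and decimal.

Apply | to each column (1 where either bit is 1):
  110010010000
| 000011101101
--------------
  110011111101

Answer: 110011111101 (3325)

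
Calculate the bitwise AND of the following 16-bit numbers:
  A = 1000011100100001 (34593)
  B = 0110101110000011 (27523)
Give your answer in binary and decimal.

Apply & to each column (1 only where both bits are 1):
  1000011100100001
& 0110101110000011
------------------
  0000001100000001

Answer: 0000001100000001 (769)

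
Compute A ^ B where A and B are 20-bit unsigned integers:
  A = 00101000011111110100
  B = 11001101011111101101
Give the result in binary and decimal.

Apply ^ to each column (1 where bits differ):
  00101000011111110100
^ 11001101011111101101
----------------------
  11100101000000011001

Answer: 11100101000000011001 (938009)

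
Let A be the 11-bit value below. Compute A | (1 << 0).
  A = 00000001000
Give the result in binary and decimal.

Mask = 1 << 0 = 00000000001
Bit 0 of A is 0, so OR-ing with the mask flips it to 1.
  00000001000
| 00000000001
-------------
  00000001001

Answer: 00000001001 (9)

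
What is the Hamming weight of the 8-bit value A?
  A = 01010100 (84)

01010100
1-bits at positions (from bit 0 = LSB): 2, 4, 6
Count = 3

Answer: 3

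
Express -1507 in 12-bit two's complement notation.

1. Binary of +1507:  010111100011
2. Invert bits:     101000011100
3. Add 1:           101000011101

Answer: 101000011101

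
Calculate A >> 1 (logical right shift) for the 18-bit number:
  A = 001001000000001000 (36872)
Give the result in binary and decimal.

Logical shift right by 1: drop the bottom 1 bit(s), prepend 1 zero(s) on the left.
  001001000000001000  ->  keep [00100100000000100], discard [0], prepend 0
= 000100100000000100

Answer: 000100100000000100 (18436)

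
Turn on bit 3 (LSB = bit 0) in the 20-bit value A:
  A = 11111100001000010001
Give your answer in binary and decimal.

Mask = 1 << 3 = 00000000000000001000
Bit 3 of A is 0, so OR-ing with the mask flips it to 1.
  11111100001000010001
| 00000000000000001000
----------------------
  11111100001000011001

Answer: 11111100001000011001 (1032729)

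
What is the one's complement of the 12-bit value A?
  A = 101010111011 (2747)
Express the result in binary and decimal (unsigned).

Flip each bit (0->1, 1->0):
  101010111011
  010101000100

Answer: 010101000100 (1348)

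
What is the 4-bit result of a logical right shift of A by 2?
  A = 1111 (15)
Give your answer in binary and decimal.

Logical shift right by 2: drop the bottom 2 bit(s), prepend 2 zero(s) on the left.
  1111  ->  keep [11], discard [11], prepend 00
= 0011

Answer: 0011 (3)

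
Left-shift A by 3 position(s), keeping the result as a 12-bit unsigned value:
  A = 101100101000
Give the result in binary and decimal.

Shift left by 3: drop the top 3 bit(s), append 3 zero(s) on the right.
  101100101000  ->  discard [101], keep [100101000], append 000
= 100101000000

Answer: 100101000000 (2368)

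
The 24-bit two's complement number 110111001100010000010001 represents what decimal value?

MSB is 1, so the value is negative. Find the magnitude:
1. Invert bits:  001000110011101111101110
2. Add 1:        001000110011101111101111  = 2309103
3. Apply sign:   -2309103

Answer: -2309103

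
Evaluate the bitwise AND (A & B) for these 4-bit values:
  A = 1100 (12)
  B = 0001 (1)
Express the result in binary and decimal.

Apply & to each column (1 only where both bits are 1):
  1100
& 0001
------
  0000

Answer: 0000 (0)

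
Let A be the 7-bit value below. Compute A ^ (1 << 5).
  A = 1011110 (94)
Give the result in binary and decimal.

Mask = 1 << 5 = 0100000
Bit 5 of A is 0; XOR with the mask flips it to 1.
  1011110
^ 0100000
---------
  1111110

Answer: 1111110 (126)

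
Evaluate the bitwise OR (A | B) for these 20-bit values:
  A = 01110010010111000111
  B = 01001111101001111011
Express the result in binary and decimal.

Apply | to each column (1 where either bit is 1):
  01110010010111000111
| 01001111101001111011
----------------------
  01111111111111111111

Answer: 01111111111111111111 (524287)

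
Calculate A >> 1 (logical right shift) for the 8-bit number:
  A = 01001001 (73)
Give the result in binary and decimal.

Logical shift right by 1: drop the bottom 1 bit(s), prepend 1 zero(s) on the left.
  01001001  ->  keep [0100100], discard [1], prepend 0
= 00100100

Answer: 00100100 (36)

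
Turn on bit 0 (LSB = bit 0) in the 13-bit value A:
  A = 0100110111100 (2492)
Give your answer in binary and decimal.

Mask = 1 << 0 = 0000000000001
Bit 0 of A is 0, so OR-ing with the mask flips it to 1.
  0100110111100
| 0000000000001
---------------
  0100110111101

Answer: 0100110111101 (2493)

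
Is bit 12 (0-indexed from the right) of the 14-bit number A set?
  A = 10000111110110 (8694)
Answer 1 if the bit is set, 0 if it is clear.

Bit 12 is the 13th from the right.
  10000111110110
   ^
That bit is 0.

Answer: 0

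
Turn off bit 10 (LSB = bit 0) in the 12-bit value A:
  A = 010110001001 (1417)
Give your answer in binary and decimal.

Mask = ~(1 << 10) = 101111111111
Bit 10 of A is 1, so AND-ing with the mask clears it to 0.
  010110001001
& 101111111111
--------------
  000110001001

Answer: 000110001001 (393)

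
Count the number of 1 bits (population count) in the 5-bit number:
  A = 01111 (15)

01111
1-bits at positions (from bit 0 = LSB): 0, 1, 2, 3
Count = 4

Answer: 4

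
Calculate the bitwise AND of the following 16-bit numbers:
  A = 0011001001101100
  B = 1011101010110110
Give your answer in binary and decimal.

Apply & to each column (1 only where both bits are 1):
  0011001001101100
& 1011101010110110
------------------
  0011001000100100

Answer: 0011001000100100 (12836)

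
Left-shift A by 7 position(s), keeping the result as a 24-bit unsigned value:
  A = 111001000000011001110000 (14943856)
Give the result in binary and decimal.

Shift left by 7: drop the top 7 bit(s), append 7 zero(s) on the right.
  111001000000011001110000  ->  discard [1110010], keep [00000011001110000], append 0000000
= 000000110011100000000000

Answer: 000000110011100000000000 (210944)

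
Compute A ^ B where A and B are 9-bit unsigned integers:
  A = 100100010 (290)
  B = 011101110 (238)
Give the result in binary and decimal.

Apply ^ to each column (1 where bits differ):
  100100010
^ 011101110
-----------
  111001100

Answer: 111001100 (460)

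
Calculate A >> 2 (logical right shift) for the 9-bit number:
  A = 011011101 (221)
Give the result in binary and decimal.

Logical shift right by 2: drop the bottom 2 bit(s), prepend 2 zero(s) on the left.
  011011101  ->  keep [0110111], discard [01], prepend 00
= 000110111

Answer: 000110111 (55)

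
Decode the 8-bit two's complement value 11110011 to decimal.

MSB is 1, so the value is negative. Find the magnitude:
1. Invert bits:  00001100
2. Add 1:        00001101  = 13
3. Apply sign:   -13

Answer: -13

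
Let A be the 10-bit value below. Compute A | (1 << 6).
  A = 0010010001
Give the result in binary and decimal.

Mask = 1 << 6 = 0001000000
Bit 6 of A is 0, so OR-ing with the mask flips it to 1.
  0010010001
| 0001000000
------------
  0011010001

Answer: 0011010001 (209)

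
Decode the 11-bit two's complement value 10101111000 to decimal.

MSB is 1, so the value is negative. Find the magnitude:
1. Invert bits:  01010000111
2. Add 1:        01010001000  = 648
3. Apply sign:   -648

Answer: -648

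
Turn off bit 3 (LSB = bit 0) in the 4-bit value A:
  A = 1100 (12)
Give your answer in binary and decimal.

Mask = ~(1 << 3) = 0111
Bit 3 of A is 1, so AND-ing with the mask clears it to 0.
  1100
& 0111
------
  0100

Answer: 0100 (4)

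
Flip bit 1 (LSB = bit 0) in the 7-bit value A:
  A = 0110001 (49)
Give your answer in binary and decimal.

Mask = 1 << 1 = 0000010
Bit 1 of A is 0; XOR with the mask flips it to 1.
  0110001
^ 0000010
---------
  0110011

Answer: 0110011 (51)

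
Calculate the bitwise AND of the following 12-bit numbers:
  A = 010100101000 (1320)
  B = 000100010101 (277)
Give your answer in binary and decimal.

Apply & to each column (1 only where both bits are 1):
  010100101000
& 000100010101
--------------
  000100000000

Answer: 000100000000 (256)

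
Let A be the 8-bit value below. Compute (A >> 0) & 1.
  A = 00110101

Bit 0 is the 1st from the right.
  00110101
         ^
That bit is 1.

Answer: 1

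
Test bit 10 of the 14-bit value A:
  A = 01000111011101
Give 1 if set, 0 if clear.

Bit 10 is the 11th from the right.
  01000111011101
     ^
That bit is 0.

Answer: 0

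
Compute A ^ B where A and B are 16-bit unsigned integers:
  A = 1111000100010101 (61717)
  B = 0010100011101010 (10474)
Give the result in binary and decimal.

Apply ^ to each column (1 where bits differ):
  1111000100010101
^ 0010100011101010
------------------
  1101100111111111

Answer: 1101100111111111 (55807)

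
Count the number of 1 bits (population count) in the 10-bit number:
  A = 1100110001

1100110001
1-bits at positions (from bit 0 = LSB): 0, 4, 5, 8, 9
Count = 5

Answer: 5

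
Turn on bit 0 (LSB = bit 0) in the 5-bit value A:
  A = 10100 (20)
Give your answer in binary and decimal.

Mask = 1 << 0 = 00001
Bit 0 of A is 0, so OR-ing with the mask flips it to 1.
  10100
| 00001
-------
  10101

Answer: 10101 (21)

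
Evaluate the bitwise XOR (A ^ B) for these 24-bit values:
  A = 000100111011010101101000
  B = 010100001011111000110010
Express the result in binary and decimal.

Apply ^ to each column (1 where bits differ):
  000100111011010101101000
^ 010100001011111000110010
--------------------------
  010000110000101101011010

Answer: 010000110000101101011010 (4393818)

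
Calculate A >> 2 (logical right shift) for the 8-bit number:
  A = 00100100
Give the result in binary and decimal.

Logical shift right by 2: drop the bottom 2 bit(s), prepend 2 zero(s) on the left.
  00100100  ->  keep [001001], discard [00], prepend 00
= 00001001

Answer: 00001001 (9)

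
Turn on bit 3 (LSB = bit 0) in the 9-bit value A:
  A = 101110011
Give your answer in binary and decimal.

Mask = 1 << 3 = 000001000
Bit 3 of A is 0, so OR-ing with the mask flips it to 1.
  101110011
| 000001000
-----------
  101111011

Answer: 101111011 (379)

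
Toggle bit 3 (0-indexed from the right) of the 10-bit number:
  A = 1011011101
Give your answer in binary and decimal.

Mask = 1 << 3 = 0000001000
Bit 3 of A is 1; XOR with the mask flips it to 0.
  1011011101
^ 0000001000
------------
  1011010101

Answer: 1011010101 (725)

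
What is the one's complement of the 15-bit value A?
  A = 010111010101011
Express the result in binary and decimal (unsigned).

Flip each bit (0->1, 1->0):
  010111010101011
  101000101010100

Answer: 101000101010100 (20820)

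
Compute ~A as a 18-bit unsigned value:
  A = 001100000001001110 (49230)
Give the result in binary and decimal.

Flip each bit (0->1, 1->0):
  001100000001001110
  110011111110110001

Answer: 110011111110110001 (212913)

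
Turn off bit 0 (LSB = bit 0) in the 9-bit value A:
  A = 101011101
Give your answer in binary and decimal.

Mask = ~(1 << 0) = 111111110
Bit 0 of A is 1, so AND-ing with the mask clears it to 0.
  101011101
& 111111110
-----------
  101011100

Answer: 101011100 (348)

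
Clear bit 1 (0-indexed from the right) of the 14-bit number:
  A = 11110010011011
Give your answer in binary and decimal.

Mask = ~(1 << 1) = 11111111111101
Bit 1 of A is 1, so AND-ing with the mask clears it to 0.
  11110010011011
& 11111111111101
----------------
  11110010011001

Answer: 11110010011001 (15513)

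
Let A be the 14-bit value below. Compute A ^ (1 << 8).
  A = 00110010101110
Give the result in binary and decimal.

Mask = 1 << 8 = 00000100000000
Bit 8 of A is 0; XOR with the mask flips it to 1.
  00110010101110
^ 00000100000000
----------------
  00110110101110

Answer: 00110110101110 (3502)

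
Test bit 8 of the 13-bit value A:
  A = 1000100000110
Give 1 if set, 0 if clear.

Bit 8 is the 9th from the right.
  1000100000110
      ^
That bit is 1.

Answer: 1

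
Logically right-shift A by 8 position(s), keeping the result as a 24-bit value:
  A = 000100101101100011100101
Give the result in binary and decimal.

Logical shift right by 8: drop the bottom 8 bit(s), prepend 8 zero(s) on the left.
  000100101101100011100101  ->  keep [0001001011011000], discard [11100101], prepend 00000000
= 000000000001001011011000

Answer: 000000000001001011011000 (4824)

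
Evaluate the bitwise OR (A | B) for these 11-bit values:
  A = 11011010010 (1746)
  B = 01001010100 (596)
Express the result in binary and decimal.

Apply | to each column (1 where either bit is 1):
  11011010010
| 01001010100
-------------
  11011010110

Answer: 11011010110 (1750)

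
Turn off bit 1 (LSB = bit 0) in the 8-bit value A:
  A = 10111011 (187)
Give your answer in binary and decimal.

Mask = ~(1 << 1) = 11111101
Bit 1 of A is 1, so AND-ing with the mask clears it to 0.
  10111011
& 11111101
----------
  10111001

Answer: 10111001 (185)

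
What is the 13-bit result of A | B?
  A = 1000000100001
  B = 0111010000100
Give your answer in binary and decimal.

Apply | to each column (1 where either bit is 1):
  1000000100001
| 0111010000100
---------------
  1111010100101

Answer: 1111010100101 (7845)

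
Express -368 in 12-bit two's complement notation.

1. Binary of +368:  000101110000
2. Invert bits:     111010001111
3. Add 1:           111010010000

Answer: 111010010000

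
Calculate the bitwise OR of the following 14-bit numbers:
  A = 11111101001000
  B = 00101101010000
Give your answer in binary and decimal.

Apply | to each column (1 where either bit is 1):
  11111101001000
| 00101101010000
----------------
  11111101011000

Answer: 11111101011000 (16216)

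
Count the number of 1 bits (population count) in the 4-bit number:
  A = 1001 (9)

1001
1-bits at positions (from bit 0 = LSB): 0, 3
Count = 2

Answer: 2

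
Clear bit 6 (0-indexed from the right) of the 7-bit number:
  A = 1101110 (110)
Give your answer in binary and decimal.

Mask = ~(1 << 6) = 0111111
Bit 6 of A is 1, so AND-ing with the mask clears it to 0.
  1101110
& 0111111
---------
  0101110

Answer: 0101110 (46)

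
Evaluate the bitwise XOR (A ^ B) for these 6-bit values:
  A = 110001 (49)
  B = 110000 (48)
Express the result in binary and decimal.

Apply ^ to each column (1 where bits differ):
  110001
^ 110000
--------
  000001

Answer: 000001 (1)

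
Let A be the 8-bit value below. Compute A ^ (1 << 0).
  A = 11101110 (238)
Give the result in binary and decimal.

Mask = 1 << 0 = 00000001
Bit 0 of A is 0; XOR with the mask flips it to 1.
  11101110
^ 00000001
----------
  11101111

Answer: 11101111 (239)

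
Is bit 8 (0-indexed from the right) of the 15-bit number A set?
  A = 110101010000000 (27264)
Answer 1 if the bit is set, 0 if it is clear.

Bit 8 is the 9th from the right.
  110101010000000
        ^
That bit is 0.

Answer: 0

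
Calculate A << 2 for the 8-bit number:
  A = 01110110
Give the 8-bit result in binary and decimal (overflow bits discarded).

Shift left by 2: drop the top 2 bit(s), append 2 zero(s) on the right.
  01110110  ->  discard [01], keep [110110], append 00
= 11011000

Answer: 11011000 (216)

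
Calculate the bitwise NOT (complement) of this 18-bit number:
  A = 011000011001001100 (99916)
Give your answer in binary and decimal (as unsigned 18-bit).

Flip each bit (0->1, 1->0):
  011000011001001100
  100111100110110011

Answer: 100111100110110011 (162227)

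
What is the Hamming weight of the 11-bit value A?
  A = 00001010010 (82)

00001010010
1-bits at positions (from bit 0 = LSB): 1, 4, 6
Count = 3

Answer: 3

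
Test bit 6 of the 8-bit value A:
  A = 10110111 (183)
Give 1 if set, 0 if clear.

Bit 6 is the 7th from the right.
  10110111
   ^
That bit is 0.

Answer: 0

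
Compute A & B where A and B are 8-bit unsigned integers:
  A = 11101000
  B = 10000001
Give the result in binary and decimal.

Apply & to each column (1 only where both bits are 1):
  11101000
& 10000001
----------
  10000000

Answer: 10000000 (128)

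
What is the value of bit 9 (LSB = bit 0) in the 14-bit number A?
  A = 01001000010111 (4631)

Bit 9 is the 10th from the right.
  01001000010111
      ^
That bit is 1.

Answer: 1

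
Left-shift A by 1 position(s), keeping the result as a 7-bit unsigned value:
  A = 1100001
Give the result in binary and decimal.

Shift left by 1: drop the top 1 bit(s), append 1 zero(s) on the right.
  1100001  ->  discard [1], keep [100001], append 0
= 1000010

Answer: 1000010 (66)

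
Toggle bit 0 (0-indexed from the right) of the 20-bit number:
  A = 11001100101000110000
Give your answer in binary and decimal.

Mask = 1 << 0 = 00000000000000000001
Bit 0 of A is 0; XOR with the mask flips it to 1.
  11001100101000110000
^ 00000000000000000001
----------------------
  11001100101000110001

Answer: 11001100101000110001 (838193)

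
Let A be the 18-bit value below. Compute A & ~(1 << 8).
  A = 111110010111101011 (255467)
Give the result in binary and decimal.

Mask = ~(1 << 8) = 111111111011111111
Bit 8 of A is 1, so AND-ing with the mask clears it to 0.
  111110010111101011
& 111111111011111111
--------------------
  111110010011101011

Answer: 111110010011101011 (255211)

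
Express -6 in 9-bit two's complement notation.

1. Binary of +6:  000000110
2. Invert bits:     111111001
3. Add 1:           111111010

Answer: 111111010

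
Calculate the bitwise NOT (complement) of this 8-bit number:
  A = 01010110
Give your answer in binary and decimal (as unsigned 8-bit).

Flip each bit (0->1, 1->0):
  01010110
  10101001

Answer: 10101001 (169)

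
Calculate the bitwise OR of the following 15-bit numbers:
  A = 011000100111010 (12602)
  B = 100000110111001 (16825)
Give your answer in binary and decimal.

Apply | to each column (1 where either bit is 1):
  011000100111010
| 100000110111001
-----------------
  111000110111011

Answer: 111000110111011 (29115)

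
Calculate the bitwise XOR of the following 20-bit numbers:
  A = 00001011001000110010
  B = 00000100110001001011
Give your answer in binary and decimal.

Apply ^ to each column (1 where bits differ):
  00001011001000110010
^ 00000100110001001011
----------------------
  00001111111001111001

Answer: 00001111111001111001 (65145)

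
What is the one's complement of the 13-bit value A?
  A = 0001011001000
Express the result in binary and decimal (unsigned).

Flip each bit (0->1, 1->0):
  0001011001000
  1110100110111

Answer: 1110100110111 (7479)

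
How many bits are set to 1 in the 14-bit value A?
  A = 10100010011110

10100010011110
1-bits at positions (from bit 0 = LSB): 1, 2, 3, 4, 7, 11, 13
Count = 7

Answer: 7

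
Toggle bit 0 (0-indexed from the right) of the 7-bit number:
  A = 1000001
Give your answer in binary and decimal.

Mask = 1 << 0 = 0000001
Bit 0 of A is 1; XOR with the mask flips it to 0.
  1000001
^ 0000001
---------
  1000000

Answer: 1000000 (64)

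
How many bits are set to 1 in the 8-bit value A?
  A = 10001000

10001000
1-bits at positions (from bit 0 = LSB): 3, 7
Count = 2

Answer: 2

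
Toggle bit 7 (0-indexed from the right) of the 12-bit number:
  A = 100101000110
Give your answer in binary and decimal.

Mask = 1 << 7 = 000010000000
Bit 7 of A is 0; XOR with the mask flips it to 1.
  100101000110
^ 000010000000
--------------
  100111000110

Answer: 100111000110 (2502)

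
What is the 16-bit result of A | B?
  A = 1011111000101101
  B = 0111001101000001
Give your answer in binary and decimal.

Apply | to each column (1 where either bit is 1):
  1011111000101101
| 0111001101000001
------------------
  1111111101101101

Answer: 1111111101101101 (65389)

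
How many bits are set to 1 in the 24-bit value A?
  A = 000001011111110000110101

000001011111110000110101
1-bits at positions (from bit 0 = LSB): 0, 2, 4, 5, 10, 11, 12, 13, 14, 15, 16, 18
Count = 12

Answer: 12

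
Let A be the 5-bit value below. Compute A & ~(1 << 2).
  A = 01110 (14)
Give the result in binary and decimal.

Mask = ~(1 << 2) = 11011
Bit 2 of A is 1, so AND-ing with the mask clears it to 0.
  01110
& 11011
-------
  01010

Answer: 01010 (10)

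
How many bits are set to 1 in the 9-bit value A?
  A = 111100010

111100010
1-bits at positions (from bit 0 = LSB): 1, 5, 6, 7, 8
Count = 5

Answer: 5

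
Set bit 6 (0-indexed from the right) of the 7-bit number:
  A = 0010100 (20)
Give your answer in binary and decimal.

Mask = 1 << 6 = 1000000
Bit 6 of A is 0, so OR-ing with the mask flips it to 1.
  0010100
| 1000000
---------
  1010100

Answer: 1010100 (84)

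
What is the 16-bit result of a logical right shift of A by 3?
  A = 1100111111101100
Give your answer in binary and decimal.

Logical shift right by 3: drop the bottom 3 bit(s), prepend 3 zero(s) on the left.
  1100111111101100  ->  keep [1100111111101], discard [100], prepend 000
= 0001100111111101

Answer: 0001100111111101 (6653)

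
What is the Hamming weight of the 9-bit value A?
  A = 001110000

001110000
1-bits at positions (from bit 0 = LSB): 4, 5, 6
Count = 3

Answer: 3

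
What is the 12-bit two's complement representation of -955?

1. Binary of +955:  001110111011
2. Invert bits:     110001000100
3. Add 1:           110001000101

Answer: 110001000101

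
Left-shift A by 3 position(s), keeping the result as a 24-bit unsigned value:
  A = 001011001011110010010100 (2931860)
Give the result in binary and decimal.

Shift left by 3: drop the top 3 bit(s), append 3 zero(s) on the right.
  001011001011110010010100  ->  discard [001], keep [011001011110010010100], append 000
= 011001011110010010100000

Answer: 011001011110010010100000 (6677664)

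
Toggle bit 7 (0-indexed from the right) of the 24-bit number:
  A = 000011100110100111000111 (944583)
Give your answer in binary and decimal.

Mask = 1 << 7 = 000000000000000010000000
Bit 7 of A is 1; XOR with the mask flips it to 0.
  000011100110100111000111
^ 000000000000000010000000
--------------------------
  000011100110100101000111

Answer: 000011100110100101000111 (944455)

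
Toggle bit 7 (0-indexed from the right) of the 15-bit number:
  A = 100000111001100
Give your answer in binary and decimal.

Mask = 1 << 7 = 000000010000000
Bit 7 of A is 1; XOR with the mask flips it to 0.
  100000111001100
^ 000000010000000
-----------------
  100000101001100

Answer: 100000101001100 (16716)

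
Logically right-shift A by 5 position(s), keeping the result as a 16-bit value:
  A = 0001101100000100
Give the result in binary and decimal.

Logical shift right by 5: drop the bottom 5 bit(s), prepend 5 zero(s) on the left.
  0001101100000100  ->  keep [00011011000], discard [00100], prepend 00000
= 0000000011011000

Answer: 0000000011011000 (216)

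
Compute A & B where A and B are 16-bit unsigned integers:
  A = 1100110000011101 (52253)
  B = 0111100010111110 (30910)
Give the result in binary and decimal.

Apply & to each column (1 only where both bits are 1):
  1100110000011101
& 0111100010111110
------------------
  0100100000011100

Answer: 0100100000011100 (18460)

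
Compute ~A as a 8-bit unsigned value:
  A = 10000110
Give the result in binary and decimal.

Flip each bit (0->1, 1->0):
  10000110
  01111001

Answer: 01111001 (121)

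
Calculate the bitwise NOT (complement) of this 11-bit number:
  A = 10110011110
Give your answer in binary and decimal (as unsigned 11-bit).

Flip each bit (0->1, 1->0):
  10110011110
  01001100001

Answer: 01001100001 (609)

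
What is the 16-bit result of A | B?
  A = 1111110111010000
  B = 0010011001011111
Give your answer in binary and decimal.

Apply | to each column (1 where either bit is 1):
  1111110111010000
| 0010011001011111
------------------
  1111111111011111

Answer: 1111111111011111 (65503)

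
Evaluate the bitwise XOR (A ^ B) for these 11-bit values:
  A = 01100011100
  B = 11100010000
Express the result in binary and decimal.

Apply ^ to each column (1 where bits differ):
  01100011100
^ 11100010000
-------------
  10000001100

Answer: 10000001100 (1036)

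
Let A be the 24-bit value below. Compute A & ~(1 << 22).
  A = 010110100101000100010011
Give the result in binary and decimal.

Mask = ~(1 << 22) = 101111111111111111111111
Bit 22 of A is 1, so AND-ing with the mask clears it to 0.
  010110100101000100010011
& 101111111111111111111111
--------------------------
  000110100101000100010011

Answer: 000110100101000100010011 (1724691)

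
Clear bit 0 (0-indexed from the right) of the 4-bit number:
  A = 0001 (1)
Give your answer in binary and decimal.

Mask = ~(1 << 0) = 1110
Bit 0 of A is 1, so AND-ing with the mask clears it to 0.
  0001
& 1110
------
  0000

Answer: 0000 (0)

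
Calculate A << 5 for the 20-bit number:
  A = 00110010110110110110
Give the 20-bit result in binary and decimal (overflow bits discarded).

Shift left by 5: drop the top 5 bit(s), append 5 zero(s) on the right.
  00110010110110110110  ->  discard [00110], keep [010110110110110], append 00000
= 01011011011011000000

Answer: 01011011011011000000 (374464)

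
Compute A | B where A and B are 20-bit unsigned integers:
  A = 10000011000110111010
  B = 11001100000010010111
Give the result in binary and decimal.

Apply | to each column (1 where either bit is 1):
  10000011000110111010
| 11001100000010010111
----------------------
  11001111000110111111

Answer: 11001111000110111111 (848319)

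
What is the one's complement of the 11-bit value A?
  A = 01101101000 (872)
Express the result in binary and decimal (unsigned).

Flip each bit (0->1, 1->0):
  01101101000
  10010010111

Answer: 10010010111 (1175)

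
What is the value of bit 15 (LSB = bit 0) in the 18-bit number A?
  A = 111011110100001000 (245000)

Bit 15 is the 16th from the right.
  111011110100001000
    ^
That bit is 1.

Answer: 1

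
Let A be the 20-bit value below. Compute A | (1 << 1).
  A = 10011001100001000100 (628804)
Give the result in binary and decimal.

Mask = 1 << 1 = 00000000000000000010
Bit 1 of A is 0, so OR-ing with the mask flips it to 1.
  10011001100001000100
| 00000000000000000010
----------------------
  10011001100001000110

Answer: 10011001100001000110 (628806)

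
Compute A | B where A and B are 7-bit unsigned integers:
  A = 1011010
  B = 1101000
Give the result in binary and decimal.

Apply | to each column (1 where either bit is 1):
  1011010
| 1101000
---------
  1111010

Answer: 1111010 (122)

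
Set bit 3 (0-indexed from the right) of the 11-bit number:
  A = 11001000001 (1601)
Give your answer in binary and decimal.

Mask = 1 << 3 = 00000001000
Bit 3 of A is 0, so OR-ing with the mask flips it to 1.
  11001000001
| 00000001000
-------------
  11001001001

Answer: 11001001001 (1609)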